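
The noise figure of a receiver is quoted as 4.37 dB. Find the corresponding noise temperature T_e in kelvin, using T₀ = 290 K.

503 K

F = 10^(4.37/10) = 2.73527
T_e = (F − 1)·T₀ = (2.73527 − 1) × 290 = 503 K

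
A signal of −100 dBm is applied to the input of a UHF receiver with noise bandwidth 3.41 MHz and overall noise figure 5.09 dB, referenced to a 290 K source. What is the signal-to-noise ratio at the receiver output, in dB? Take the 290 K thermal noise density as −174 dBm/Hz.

3.6 dB

Noise floor: N = −174 + 10 log₁₀(B) + NF
10 log₁₀(3.41×10⁶) = 65.33 dB
N = −174 + 65.33 + 5.09 = −103.58 dBm
SNR = P_sig − N = −100 − (−103.58) = 3.58 dB → 3.6 dB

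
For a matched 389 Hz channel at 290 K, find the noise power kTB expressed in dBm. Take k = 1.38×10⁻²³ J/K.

−148.1 dBm

P_n = kTB = 1.38×10⁻²³ × 290 × 3.89×10² = 1.56×10⁻¹⁸ W
In dBm: 10 log₁₀(1.56×10⁻¹⁸ / 10⁻³) = −148.1 dBm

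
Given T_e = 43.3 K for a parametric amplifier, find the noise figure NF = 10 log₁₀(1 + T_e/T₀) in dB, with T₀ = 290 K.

0.604 dB

F = 1 + T_e/T₀ = 1 + 43.3/290 = 1.14931
NF = 10 log₁₀(1.14931) = 0.604 dB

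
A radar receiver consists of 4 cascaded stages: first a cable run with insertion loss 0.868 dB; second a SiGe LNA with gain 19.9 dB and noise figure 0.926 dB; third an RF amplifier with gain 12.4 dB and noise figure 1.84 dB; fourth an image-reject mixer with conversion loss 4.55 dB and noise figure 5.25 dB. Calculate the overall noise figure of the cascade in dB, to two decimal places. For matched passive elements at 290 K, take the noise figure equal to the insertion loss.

1.82 dB

Convert to linear (a loss of L dB is a gain of −L dB): F_i = 10^(NF_i/10), G_i = 10^(G_i,dB/10)
  Stage 1: F_1 = 10^(0.868/10) = 1.221, G_1 = 10^(−0.868/10) = 0.8188
  Stage 2: F_2 = 10^(0.926/10) = 1.238, G_2 = 10^(19.9/10) = 97.72
  Stage 3: F_3 = 10^(1.84/10) = 1.528, G_3 = 10^(12.4/10) = 17.38
  Stage 4: F_4 = 10^(5.25/10) = 3.350, G_4 = 10^(−4.55/10) = 0.3508
Friis cascade:
  F = 1.221 + (1.238 − 1)/0.8188 + (1.528 − 1)/80.02 + (3.350 − 1)/1391 = 1.520
NF = 10 log₁₀(1.520) = 1.82 dB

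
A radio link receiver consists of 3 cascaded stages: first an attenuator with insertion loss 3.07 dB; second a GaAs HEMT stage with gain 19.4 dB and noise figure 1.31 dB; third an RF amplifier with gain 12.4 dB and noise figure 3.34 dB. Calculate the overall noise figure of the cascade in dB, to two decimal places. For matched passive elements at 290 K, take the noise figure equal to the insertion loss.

4.42 dB

Convert to linear (a loss of L dB is a gain of −L dB): F_i = 10^(NF_i/10), G_i = 10^(G_i,dB/10)
  Stage 1: F_1 = 10^(3.07/10) = 2.028, G_1 = 10^(−3.07/10) = 0.4932
  Stage 2: F_2 = 10^(1.31/10) = 1.352, G_2 = 10^(19.4/10) = 87.10
  Stage 3: F_3 = 10^(3.34/10) = 2.158, G_3 = 10^(12.4/10) = 17.38
Friis cascade:
  F = 2.028 + (1.352 − 1)/0.4932 + (2.158 − 1)/42.95 = 2.769
NF = 10 log₁₀(2.769) = 4.42 dB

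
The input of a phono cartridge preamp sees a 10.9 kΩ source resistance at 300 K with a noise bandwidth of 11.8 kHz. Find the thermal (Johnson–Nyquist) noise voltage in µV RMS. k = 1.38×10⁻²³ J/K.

1.46 µV

V_n = √(4kTRB)
4kTRB = 4 × 1.38×10⁻²³ × 300 × 1.09×10⁴ × 1.18×10⁴ = 2.13×10⁻¹² V²
V_n = √(2.13×10⁻¹²) = 1.46×10⁻⁶ V = 1.46 µV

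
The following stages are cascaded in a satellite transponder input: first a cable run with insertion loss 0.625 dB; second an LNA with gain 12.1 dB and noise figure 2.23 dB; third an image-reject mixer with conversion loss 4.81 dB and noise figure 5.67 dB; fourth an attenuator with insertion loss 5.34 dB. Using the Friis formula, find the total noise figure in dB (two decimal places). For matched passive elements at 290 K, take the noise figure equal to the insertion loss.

4.22 dB

Convert to linear (a loss of L dB is a gain of −L dB): F_i = 10^(NF_i/10), G_i = 10^(G_i,dB/10)
  Stage 1: F_1 = 10^(0.625/10) = 1.155, G_1 = 10^(−0.625/10) = 0.8660
  Stage 2: F_2 = 10^(2.23/10) = 1.671, G_2 = 10^(12.1/10) = 16.22
  Stage 3: F_3 = 10^(5.67/10) = 3.690, G_3 = 10^(−4.81/10) = 0.3304
  Stage 4: F_4 = 10^(5.34/10) = 3.420, G_4 = 10^(−5.34/10) = 0.2924
Friis cascade:
  F = 1.155 + (1.671 − 1)/0.8660 + (3.690 − 1)/14.04 + (3.420 − 1)/4.640 = 2.643
NF = 10 log₁₀(2.643) = 4.22 dB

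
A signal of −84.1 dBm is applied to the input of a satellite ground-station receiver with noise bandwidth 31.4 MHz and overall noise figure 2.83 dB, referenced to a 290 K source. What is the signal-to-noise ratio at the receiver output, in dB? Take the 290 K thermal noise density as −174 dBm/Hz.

12.1 dB

Noise floor: N = −174 + 10 log₁₀(B) + NF
10 log₁₀(3.14×10⁷) = 74.97 dB
N = −174 + 74.97 + 2.83 = −96.20 dBm
SNR = P_sig − N = −84.1 − (−96.20) = 12.10 dB → 12.1 dB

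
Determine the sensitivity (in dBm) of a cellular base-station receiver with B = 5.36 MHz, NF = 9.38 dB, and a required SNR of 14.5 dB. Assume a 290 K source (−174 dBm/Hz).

−82.8 dBm

Sensitivity = −174 + 10 log₁₀(B) + NF + SNR_min
= −174 + 67.29 + 9.38 + 14.5
= −82.83 dBm → −82.8 dBm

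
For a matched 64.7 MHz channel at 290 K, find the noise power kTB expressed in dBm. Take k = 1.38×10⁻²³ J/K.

−95.9 dBm

P_n = kTB = 1.38×10⁻²³ × 290 × 6.47×10⁷ = 2.59×10⁻¹³ W
In dBm: 10 log₁₀(2.59×10⁻¹³ / 10⁻³) = −95.9 dBm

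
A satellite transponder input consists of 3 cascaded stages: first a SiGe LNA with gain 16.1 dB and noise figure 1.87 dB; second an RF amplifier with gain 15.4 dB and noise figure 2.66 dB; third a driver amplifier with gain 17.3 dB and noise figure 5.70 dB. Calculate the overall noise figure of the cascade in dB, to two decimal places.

Convert to linear (a loss of L dB is a gain of −L dB): F_i = 10^(NF_i/10), G_i = 10^(G_i,dB/10)
  Stage 1: F_1 = 10^(1.87/10) = 1.538, G_1 = 10^(16.1/10) = 40.74
  Stage 2: F_2 = 10^(2.66/10) = 1.845, G_2 = 10^(15.4/10) = 34.67
  Stage 3: F_3 = 10^(5.70/10) = 3.715, G_3 = 10^(17.3/10) = 53.70
Friis cascade:
  F = 1.538 + (1.845 − 1)/40.74 + (3.715 − 1)/1413 = 1.561
NF = 10 log₁₀(1.561) = 1.93 dB

1.93 dB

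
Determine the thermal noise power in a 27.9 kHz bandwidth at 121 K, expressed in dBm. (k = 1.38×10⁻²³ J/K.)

P_n = kTB = 1.38×10⁻²³ × 121 × 2.79×10⁴ = 4.66×10⁻¹⁷ W
In dBm: 10 log₁₀(4.66×10⁻¹⁷ / 10⁻³) = −133.3 dBm

−133.3 dBm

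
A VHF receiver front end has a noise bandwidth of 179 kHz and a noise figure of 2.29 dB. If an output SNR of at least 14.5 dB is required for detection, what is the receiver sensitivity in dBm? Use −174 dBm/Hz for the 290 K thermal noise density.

−104.7 dBm

Sensitivity = −174 + 10 log₁₀(B) + NF + SNR_min
= −174 + 52.53 + 2.29 + 14.5
= −104.68 dBm → −104.7 dBm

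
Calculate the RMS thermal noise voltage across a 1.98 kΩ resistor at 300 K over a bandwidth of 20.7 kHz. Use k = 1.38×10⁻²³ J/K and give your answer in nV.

824 nV

V_n = √(4kTRB)
4kTRB = 4 × 1.38×10⁻²³ × 300 × 1.98×10³ × 2.07×10⁴ = 6.79×10⁻¹³ V²
V_n = √(6.79×10⁻¹³) = 8.24×10⁻⁷ V = 824 nV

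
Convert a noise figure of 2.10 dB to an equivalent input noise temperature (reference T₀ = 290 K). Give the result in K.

180 K

F = 10^(2.10/10) = 1.62181
T_e = (F − 1)·T₀ = (1.62181 − 1) × 290 = 180 K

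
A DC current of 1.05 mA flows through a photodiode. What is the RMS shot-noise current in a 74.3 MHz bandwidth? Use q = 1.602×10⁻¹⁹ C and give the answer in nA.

I_n = √(2qI·B)
2qI·B = 2 × 1.602×10⁻¹⁹ × 1.05×10⁻³ × 7.43×10⁷ = 2.50×10⁻¹⁴ A²
I_n = √(2.50×10⁻¹⁴) = 1.58×10⁻⁷ A = 158 nA

158 nA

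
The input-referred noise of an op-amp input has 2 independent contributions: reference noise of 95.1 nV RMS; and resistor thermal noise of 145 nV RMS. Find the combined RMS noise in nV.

173 nV

Uncorrelated sources add in power (mean-square): V_tot = √(ΣV_i²)
V_tot = √[(9.51×10⁻⁸)² + (1.45×10⁻⁷)²] = 1.73×10⁻⁷ V = 173 nV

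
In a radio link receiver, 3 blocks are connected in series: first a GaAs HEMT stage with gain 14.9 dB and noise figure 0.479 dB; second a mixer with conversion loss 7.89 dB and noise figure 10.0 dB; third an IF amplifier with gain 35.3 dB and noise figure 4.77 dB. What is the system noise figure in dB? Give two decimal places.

2.57 dB

Convert to linear (a loss of L dB is a gain of −L dB): F_i = 10^(NF_i/10), G_i = 10^(G_i,dB/10)
  Stage 1: F_1 = 10^(0.479/10) = 1.117, G_1 = 10^(14.9/10) = 30.90
  Stage 2: F_2 = 10^(10.0/10) = 10.00, G_2 = 10^(−7.89/10) = 0.1626
  Stage 3: F_3 = 10^(4.77/10) = 2.999, G_3 = 10^(35.3/10) = 3388
Friis cascade:
  F = 1.117 + (10.00 − 1)/30.90 + (2.999 − 1)/5.023 = 1.806
NF = 10 log₁₀(1.806) = 2.57 dB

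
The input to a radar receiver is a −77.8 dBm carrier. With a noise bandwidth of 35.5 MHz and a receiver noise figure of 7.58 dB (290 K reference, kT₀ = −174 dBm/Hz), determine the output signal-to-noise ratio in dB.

13.1 dB

Noise floor: N = −174 + 10 log₁₀(B) + NF
10 log₁₀(3.55×10⁷) = 75.5 dB
N = −174 + 75.5 + 7.58 = −90.92 dBm
SNR = P_sig − N = −77.8 − (−90.92) = 13.12 dB → 13.1 dB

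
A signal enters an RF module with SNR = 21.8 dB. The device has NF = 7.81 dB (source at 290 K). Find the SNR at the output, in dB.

13.99 dB

By definition F = SNR_in/SNR_out, so in dB: SNR_out = SNR_in − NF
SNR_out = 21.8 − 7.81 = 13.99 dB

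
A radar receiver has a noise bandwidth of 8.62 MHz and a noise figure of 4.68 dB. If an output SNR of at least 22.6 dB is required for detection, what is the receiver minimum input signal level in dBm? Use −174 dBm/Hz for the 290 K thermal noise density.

−77.4 dBm

Sensitivity = −174 + 10 log₁₀(B) + NF + SNR_min
= −174 + 69.36 + 4.68 + 22.6
= −77.36 dBm → −77.4 dBm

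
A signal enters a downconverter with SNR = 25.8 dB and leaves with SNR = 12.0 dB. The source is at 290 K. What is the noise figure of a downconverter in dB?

13.8 dB

NF (dB) = SNR_in(dB) − SNR_out(dB) when the source is at T₀
NF = 25.8 − 12.0 = 13.8 dB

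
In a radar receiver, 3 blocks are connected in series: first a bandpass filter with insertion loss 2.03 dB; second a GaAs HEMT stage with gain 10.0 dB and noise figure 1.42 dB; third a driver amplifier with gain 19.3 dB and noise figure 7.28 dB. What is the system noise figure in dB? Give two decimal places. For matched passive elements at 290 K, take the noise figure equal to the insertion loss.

4.63 dB

Convert to linear (a loss of L dB is a gain of −L dB): F_i = 10^(NF_i/10), G_i = 10^(G_i,dB/10)
  Stage 1: F_1 = 10^(2.03/10) = 1.596, G_1 = 10^(−2.03/10) = 0.6266
  Stage 2: F_2 = 10^(1.42/10) = 1.387, G_2 = 10^(10.0/10) = 10.00
  Stage 3: F_3 = 10^(7.28/10) = 5.346, G_3 = 10^(19.3/10) = 85.11
Friis cascade:
  F = 1.596 + (1.387 − 1)/0.6266 + (5.346 − 1)/6.266 = 2.907
NF = 10 log₁₀(2.907) = 4.63 dB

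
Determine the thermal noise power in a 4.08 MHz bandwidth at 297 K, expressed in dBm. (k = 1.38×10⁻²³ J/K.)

−107.8 dBm

P_n = kTB = 1.38×10⁻²³ × 297 × 4.08×10⁶ = 1.67×10⁻¹⁴ W
In dBm: 10 log₁₀(1.67×10⁻¹⁴ / 10⁻³) = −107.8 dBm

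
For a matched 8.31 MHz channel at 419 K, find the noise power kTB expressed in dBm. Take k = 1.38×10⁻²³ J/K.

−103.2 dBm

P_n = kTB = 1.38×10⁻²³ × 419 × 8.31×10⁶ = 4.81×10⁻¹⁴ W
In dBm: 10 log₁₀(4.81×10⁻¹⁴ / 10⁻³) = −103.2 dBm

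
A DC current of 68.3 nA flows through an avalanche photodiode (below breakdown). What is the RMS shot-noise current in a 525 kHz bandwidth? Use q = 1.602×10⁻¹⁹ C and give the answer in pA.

107 pA

I_n = √(2qI·B)
2qI·B = 2 × 1.602×10⁻¹⁹ × 6.83×10⁻⁸ × 5.25×10⁵ = 1.15×10⁻²⁰ A²
I_n = √(1.15×10⁻²⁰) = 1.07×10⁻¹⁰ A = 107 pA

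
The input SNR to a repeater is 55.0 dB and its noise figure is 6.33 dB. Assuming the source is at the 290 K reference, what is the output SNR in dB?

By definition F = SNR_in/SNR_out, so in dB: SNR_out = SNR_in − NF
SNR_out = 55.0 − 6.33 = 48.67 dB

48.67 dB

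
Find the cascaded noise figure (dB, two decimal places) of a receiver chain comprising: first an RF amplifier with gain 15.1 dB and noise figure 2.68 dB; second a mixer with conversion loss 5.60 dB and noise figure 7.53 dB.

3.01 dB

Convert to linear (a loss of L dB is a gain of −L dB): F_i = 10^(NF_i/10), G_i = 10^(G_i,dB/10)
  Stage 1: F_1 = 10^(2.68/10) = 1.854, G_1 = 10^(15.1/10) = 32.36
  Stage 2: F_2 = 10^(7.53/10) = 5.662, G_2 = 10^(−5.60/10) = 0.2754
Friis cascade:
  F = 1.854 + (5.662 − 1)/32.36 = 1.998
NF = 10 log₁₀(1.998) = 3.01 dB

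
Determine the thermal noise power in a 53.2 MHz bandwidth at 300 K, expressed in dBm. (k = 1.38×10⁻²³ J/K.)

−96.6 dBm

P_n = kTB = 1.38×10⁻²³ × 300 × 5.32×10⁷ = 2.20×10⁻¹³ W
In dBm: 10 log₁₀(2.20×10⁻¹³ / 10⁻³) = −96.6 dBm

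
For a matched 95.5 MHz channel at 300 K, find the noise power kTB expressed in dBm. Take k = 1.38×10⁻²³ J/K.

−94.0 dBm

P_n = kTB = 1.38×10⁻²³ × 300 × 9.55×10⁷ = 3.95×10⁻¹³ W
In dBm: 10 log₁₀(3.95×10⁻¹³ / 10⁻³) = −94.0 dBm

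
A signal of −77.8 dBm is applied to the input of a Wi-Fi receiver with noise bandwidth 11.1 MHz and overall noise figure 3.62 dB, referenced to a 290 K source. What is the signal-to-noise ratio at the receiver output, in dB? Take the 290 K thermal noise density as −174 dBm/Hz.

22.1 dB

Noise floor: N = −174 + 10 log₁₀(B) + NF
10 log₁₀(1.11×10⁷) = 70.45 dB
N = −174 + 70.45 + 3.62 = −99.93 dBm
SNR = P_sig − N = −77.8 − (−99.93) = 22.13 dB → 22.1 dB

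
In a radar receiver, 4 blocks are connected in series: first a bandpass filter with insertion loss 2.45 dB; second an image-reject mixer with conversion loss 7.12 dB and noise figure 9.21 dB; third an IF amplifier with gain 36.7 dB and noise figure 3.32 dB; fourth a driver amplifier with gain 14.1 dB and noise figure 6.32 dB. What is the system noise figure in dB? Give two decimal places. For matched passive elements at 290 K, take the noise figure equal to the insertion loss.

13.99 dB

Convert to linear (a loss of L dB is a gain of −L dB): F_i = 10^(NF_i/10), G_i = 10^(G_i,dB/10)
  Stage 1: F_1 = 10^(2.45/10) = 1.758, G_1 = 10^(−2.45/10) = 0.5689
  Stage 2: F_2 = 10^(9.21/10) = 8.337, G_2 = 10^(−7.12/10) = 0.1941
  Stage 3: F_3 = 10^(3.32/10) = 2.148, G_3 = 10^(36.7/10) = 4677
  Stage 4: F_4 = 10^(6.32/10) = 4.285, G_4 = 10^(14.1/10) = 25.70
Friis cascade:
  F = 1.758 + (8.337 − 1)/0.5689 + (2.148 − 1)/0.1104 + (4.285 − 1)/516.4 = 25.06
NF = 10 log₁₀(25.06) = 13.99 dB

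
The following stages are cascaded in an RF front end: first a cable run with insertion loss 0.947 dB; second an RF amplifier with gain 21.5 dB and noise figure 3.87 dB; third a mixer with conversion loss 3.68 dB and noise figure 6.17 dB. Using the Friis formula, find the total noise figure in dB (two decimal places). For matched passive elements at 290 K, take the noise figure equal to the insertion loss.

Convert to linear (a loss of L dB is a gain of −L dB): F_i = 10^(NF_i/10), G_i = 10^(G_i,dB/10)
  Stage 1: F_1 = 10^(0.947/10) = 1.244, G_1 = 10^(−0.947/10) = 0.8041
  Stage 2: F_2 = 10^(3.87/10) = 2.438, G_2 = 10^(21.5/10) = 141.3
  Stage 3: F_3 = 10^(6.17/10) = 4.140, G_3 = 10^(−3.68/10) = 0.4285
Friis cascade:
  F = 1.244 + (2.438 − 1)/0.8041 + (4.140 − 1)/113.6 = 3.059
NF = 10 log₁₀(3.059) = 4.86 dB

4.86 dB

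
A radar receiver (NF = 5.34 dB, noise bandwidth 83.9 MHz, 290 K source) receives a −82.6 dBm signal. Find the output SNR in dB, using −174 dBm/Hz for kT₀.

Noise floor: N = −174 + 10 log₁₀(B) + NF
10 log₁₀(8.39×10⁷) = 79.24 dB
N = −174 + 79.24 + 5.34 = −89.42 dBm
SNR = P_sig − N = −82.6 − (−89.42) = 6.82 dB → 6.8 dB

6.8 dB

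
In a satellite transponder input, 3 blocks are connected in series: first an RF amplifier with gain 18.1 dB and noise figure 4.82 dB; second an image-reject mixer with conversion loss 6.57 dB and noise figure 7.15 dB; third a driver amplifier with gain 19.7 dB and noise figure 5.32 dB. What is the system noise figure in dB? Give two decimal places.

5.14 dB

Convert to linear (a loss of L dB is a gain of −L dB): F_i = 10^(NF_i/10), G_i = 10^(G_i,dB/10)
  Stage 1: F_1 = 10^(4.82/10) = 3.034, G_1 = 10^(18.1/10) = 64.57
  Stage 2: F_2 = 10^(7.15/10) = 5.188, G_2 = 10^(−6.57/10) = 0.2203
  Stage 3: F_3 = 10^(5.32/10) = 3.404, G_3 = 10^(19.7/10) = 93.33
Friis cascade:
  F = 3.034 + (5.188 − 1)/64.57 + (3.404 − 1)/14.22 = 3.268
NF = 10 log₁₀(3.268) = 5.14 dB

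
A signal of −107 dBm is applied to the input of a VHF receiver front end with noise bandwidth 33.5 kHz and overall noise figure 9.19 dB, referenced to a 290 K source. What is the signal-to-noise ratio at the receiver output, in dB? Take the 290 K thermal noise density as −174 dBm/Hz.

12.6 dB

Noise floor: N = −174 + 10 log₁₀(B) + NF
10 log₁₀(3.35×10⁴) = 45.25 dB
N = −174 + 45.25 + 9.19 = −119.56 dBm
SNR = P_sig − N = −107 − (−119.56) = 12.56 dB → 12.6 dB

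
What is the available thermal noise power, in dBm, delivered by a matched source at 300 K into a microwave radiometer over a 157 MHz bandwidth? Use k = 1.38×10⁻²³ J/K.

P_n = kTB = 1.38×10⁻²³ × 300 × 1.57×10⁸ = 6.50×10⁻¹³ W
In dBm: 10 log₁₀(6.50×10⁻¹³ / 10⁻³) = −91.9 dBm

−91.9 dBm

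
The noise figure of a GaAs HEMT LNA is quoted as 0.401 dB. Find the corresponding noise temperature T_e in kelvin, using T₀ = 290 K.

28.1 K

F = 10^(0.401/10) = 1.09673
T_e = (F − 1)·T₀ = (1.09673 − 1) × 290 = 28.1 K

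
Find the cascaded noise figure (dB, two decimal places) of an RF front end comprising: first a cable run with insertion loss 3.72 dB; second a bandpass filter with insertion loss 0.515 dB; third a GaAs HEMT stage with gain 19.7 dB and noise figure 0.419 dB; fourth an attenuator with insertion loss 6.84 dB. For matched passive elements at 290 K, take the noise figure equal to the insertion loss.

4.81 dB

Convert to linear (a loss of L dB is a gain of −L dB): F_i = 10^(NF_i/10), G_i = 10^(G_i,dB/10)
  Stage 1: F_1 = 10^(3.72/10) = 2.355, G_1 = 10^(−3.72/10) = 0.4246
  Stage 2: F_2 = 10^(0.515/10) = 1.126, G_2 = 10^(−0.515/10) = 0.8882
  Stage 3: F_3 = 10^(0.419/10) = 1.101, G_3 = 10^(19.7/10) = 93.33
  Stage 4: F_4 = 10^(6.84/10) = 4.831, G_4 = 10^(−6.84/10) = 0.2070
Friis cascade:
  F = 2.355 + (1.126 − 1)/0.4246 + (1.101 − 1)/0.3771 + (4.831 − 1)/35.20 = 3.029
NF = 10 log₁₀(3.029) = 4.81 dB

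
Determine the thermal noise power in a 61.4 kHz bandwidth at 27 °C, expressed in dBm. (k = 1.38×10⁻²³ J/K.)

−125.9 dBm

T = 27 °C + 273.15 = 300.15 K
P_n = kTB = 1.38×10⁻²³ × 300.15 × 6.14×10⁴ = 2.54×10⁻¹⁶ W
In dBm: 10 log₁₀(2.54×10⁻¹⁶ / 10⁻³) = −125.9 dBm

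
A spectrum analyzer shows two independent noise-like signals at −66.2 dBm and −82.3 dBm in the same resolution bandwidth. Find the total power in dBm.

Convert to linear, add, convert back:
P₁ = 2.40×10⁻¹⁰ W, P₂ = 5.89×10⁻¹² W
P_tot = 2.46×10⁻¹⁰ W → 10 log₁₀(P_tot / 10⁻³) = −66.1 dBm

−66.1 dBm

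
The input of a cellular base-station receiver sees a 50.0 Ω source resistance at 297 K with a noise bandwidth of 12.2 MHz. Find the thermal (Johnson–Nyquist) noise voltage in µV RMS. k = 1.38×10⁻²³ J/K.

3.16 µV

V_n = √(4kTRB)
4kTRB = 4 × 1.38×10⁻²³ × 297 × 5.00×10¹ × 1.22×10⁷ = 1.00×10⁻¹¹ V²
V_n = √(1.00×10⁻¹¹) = 3.16×10⁻⁶ V = 3.16 µV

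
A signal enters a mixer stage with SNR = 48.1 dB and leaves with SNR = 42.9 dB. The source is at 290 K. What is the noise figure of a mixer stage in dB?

NF (dB) = SNR_in(dB) − SNR_out(dB) when the source is at T₀
NF = 48.1 − 42.9 = 5.2 dB

5.2 dB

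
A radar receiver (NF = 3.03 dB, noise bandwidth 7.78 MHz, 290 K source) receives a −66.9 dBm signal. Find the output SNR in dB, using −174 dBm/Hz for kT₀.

35.2 dB

Noise floor: N = −174 + 10 log₁₀(B) + NF
10 log₁₀(7.78×10⁶) = 68.91 dB
N = −174 + 68.91 + 3.03 = −102.06 dBm
SNR = P_sig − N = −66.9 − (−102.06) = 35.16 dB → 35.2 dB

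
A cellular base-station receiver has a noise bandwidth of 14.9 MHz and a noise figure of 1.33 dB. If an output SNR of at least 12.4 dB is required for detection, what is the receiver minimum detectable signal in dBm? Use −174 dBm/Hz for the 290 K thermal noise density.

−88.5 dBm

Sensitivity = −174 + 10 log₁₀(B) + NF + SNR_min
= −174 + 71.73 + 1.33 + 12.4
= −88.54 dBm → −88.5 dBm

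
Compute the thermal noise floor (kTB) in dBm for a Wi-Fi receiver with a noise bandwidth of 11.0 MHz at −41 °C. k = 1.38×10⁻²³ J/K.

−104.5 dBm

T = −41 °C + 273.15 = 232.15 K
P_n = kTB = 1.38×10⁻²³ × 232.15 × 1.10×10⁷ = 3.52×10⁻¹⁴ W
In dBm: 10 log₁₀(3.52×10⁻¹⁴ / 10⁻³) = −104.5 dBm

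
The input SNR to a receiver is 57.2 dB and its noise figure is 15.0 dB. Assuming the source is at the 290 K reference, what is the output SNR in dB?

By definition F = SNR_in/SNR_out, so in dB: SNR_out = SNR_in − NF
SNR_out = 57.2 − 15.0 = 42.2 dB

42.2 dB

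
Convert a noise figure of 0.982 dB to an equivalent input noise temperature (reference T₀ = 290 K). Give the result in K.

73.6 K

F = 10^(0.982/10) = 1.25372
T_e = (F − 1)·T₀ = (1.25372 − 1) × 290 = 73.6 K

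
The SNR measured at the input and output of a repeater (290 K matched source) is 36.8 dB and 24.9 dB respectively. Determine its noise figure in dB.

11.9 dB

NF (dB) = SNR_in(dB) − SNR_out(dB) when the source is at T₀
NF = 36.8 − 24.9 = 11.9 dB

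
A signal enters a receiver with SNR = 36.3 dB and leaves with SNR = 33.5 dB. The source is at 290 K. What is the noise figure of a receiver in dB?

NF (dB) = SNR_in(dB) − SNR_out(dB) when the source is at T₀
NF = 36.3 − 33.5 = 2.8 dB

2.8 dB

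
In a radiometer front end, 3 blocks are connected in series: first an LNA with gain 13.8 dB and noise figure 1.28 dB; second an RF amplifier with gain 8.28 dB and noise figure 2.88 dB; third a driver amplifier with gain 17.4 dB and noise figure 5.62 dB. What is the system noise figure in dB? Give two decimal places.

1.46 dB

Convert to linear (a loss of L dB is a gain of −L dB): F_i = 10^(NF_i/10), G_i = 10^(G_i,dB/10)
  Stage 1: F_1 = 10^(1.28/10) = 1.343, G_1 = 10^(13.8/10) = 23.99
  Stage 2: F_2 = 10^(2.88/10) = 1.941, G_2 = 10^(8.28/10) = 6.730
  Stage 3: F_3 = 10^(5.62/10) = 3.648, G_3 = 10^(17.4/10) = 54.95
Friis cascade:
  F = 1.343 + (1.941 − 1)/23.99 + (3.648 − 1)/161.4 = 1.398
NF = 10 log₁₀(1.398) = 1.46 dB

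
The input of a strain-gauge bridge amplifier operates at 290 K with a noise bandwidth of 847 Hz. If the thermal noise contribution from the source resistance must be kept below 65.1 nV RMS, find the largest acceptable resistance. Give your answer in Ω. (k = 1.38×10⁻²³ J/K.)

313 Ω

Johnson–Nyquist: V_n = √(4kTRB) ⇒ R = V_n² / (4kTB)
4kTB = 4 × 1.38×10⁻²³ × 290 × 8.47×10² = 1.36×10⁻¹⁷
R = (6.51×10⁻⁸)² / 1.36×10⁻¹⁷ = 3.13×10² Ω = 313 Ω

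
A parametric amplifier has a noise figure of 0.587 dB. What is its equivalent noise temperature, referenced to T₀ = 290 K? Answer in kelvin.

42.0 K

F = 10^(0.587/10) = 1.14472
T_e = (F − 1)·T₀ = (1.14472 − 1) × 290 = 42.0 K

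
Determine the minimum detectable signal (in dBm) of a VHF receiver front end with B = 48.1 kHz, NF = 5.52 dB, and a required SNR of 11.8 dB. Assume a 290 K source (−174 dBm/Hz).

−109.9 dBm

Sensitivity = −174 + 10 log₁₀(B) + NF + SNR_min
= −174 + 46.82 + 5.52 + 11.8
= −109.86 dBm → −109.9 dBm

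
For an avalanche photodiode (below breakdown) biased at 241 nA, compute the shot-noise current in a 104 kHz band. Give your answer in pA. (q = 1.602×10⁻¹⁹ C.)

I_n = √(2qI·B)
2qI·B = 2 × 1.602×10⁻¹⁹ × 2.41×10⁻⁷ × 1.04×10⁵ = 8.03×10⁻²¹ A²
I_n = √(8.03×10⁻²¹) = 8.96×10⁻¹¹ A = 89.6 pA

89.6 pA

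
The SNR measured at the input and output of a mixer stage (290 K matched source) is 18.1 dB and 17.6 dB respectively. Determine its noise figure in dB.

0.5 dB

NF (dB) = SNR_in(dB) − SNR_out(dB) when the source is at T₀
NF = 18.1 − 17.6 = 0.5 dB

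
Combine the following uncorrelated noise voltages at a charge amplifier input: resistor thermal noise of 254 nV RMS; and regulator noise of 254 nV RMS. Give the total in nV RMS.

Uncorrelated sources add in power (mean-square): V_tot = √(ΣV_i²)
V_tot = √[(2.54×10⁻⁷)² + (2.54×10⁻⁷)²] = 3.59×10⁻⁷ V = 359 nV

359 nV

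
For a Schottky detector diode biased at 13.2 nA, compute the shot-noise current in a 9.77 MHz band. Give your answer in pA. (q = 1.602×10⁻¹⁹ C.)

I_n = √(2qI·B)
2qI·B = 2 × 1.602×10⁻¹⁹ × 1.32×10⁻⁸ × 9.77×10⁶ = 4.13×10⁻²⁰ A²
I_n = √(4.13×10⁻²⁰) = 2.03×10⁻¹⁰ A = 203 pA

203 pA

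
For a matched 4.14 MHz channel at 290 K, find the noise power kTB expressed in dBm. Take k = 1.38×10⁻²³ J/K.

−107.8 dBm

P_n = kTB = 1.38×10⁻²³ × 290 × 4.14×10⁶ = 1.66×10⁻¹⁴ W
In dBm: 10 log₁₀(1.66×10⁻¹⁴ / 10⁻³) = −107.8 dBm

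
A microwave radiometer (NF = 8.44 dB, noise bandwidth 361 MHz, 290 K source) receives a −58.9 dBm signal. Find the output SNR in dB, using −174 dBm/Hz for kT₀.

21.1 dB

Noise floor: N = −174 + 10 log₁₀(B) + NF
10 log₁₀(3.61×10⁸) = 85.58 dB
N = −174 + 85.58 + 8.44 = −79.98 dBm
SNR = P_sig − N = −58.9 − (−79.98) = 21.08 dB → 21.1 dB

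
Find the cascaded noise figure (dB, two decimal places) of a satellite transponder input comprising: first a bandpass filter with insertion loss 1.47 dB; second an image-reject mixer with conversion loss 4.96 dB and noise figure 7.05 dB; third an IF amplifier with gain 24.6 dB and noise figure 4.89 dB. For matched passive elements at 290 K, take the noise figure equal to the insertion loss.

12.11 dB

Convert to linear (a loss of L dB is a gain of −L dB): F_i = 10^(NF_i/10), G_i = 10^(G_i,dB/10)
  Stage 1: F_1 = 10^(1.47/10) = 1.403, G_1 = 10^(−1.47/10) = 0.7129
  Stage 2: F_2 = 10^(7.05/10) = 5.070, G_2 = 10^(−4.96/10) = 0.3192
  Stage 3: F_3 = 10^(4.89/10) = 3.083, G_3 = 10^(24.6/10) = 288.4
Friis cascade:
  F = 1.403 + (5.070 − 1)/0.7129 + (3.083 − 1)/0.2275 = 16.27
NF = 10 log₁₀(16.27) = 12.11 dB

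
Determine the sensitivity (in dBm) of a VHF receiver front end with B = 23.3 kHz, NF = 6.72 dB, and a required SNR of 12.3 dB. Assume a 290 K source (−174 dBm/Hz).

Sensitivity = −174 + 10 log₁₀(B) + NF + SNR_min
= −174 + 43.67 + 6.72 + 12.3
= −111.31 dBm → −111.3 dBm

−111.3 dBm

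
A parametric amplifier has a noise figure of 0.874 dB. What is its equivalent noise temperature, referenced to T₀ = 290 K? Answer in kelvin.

F = 10^(0.874/10) = 1.22293
T_e = (F − 1)·T₀ = (1.22293 − 1) × 290 = 64.6 K

64.6 K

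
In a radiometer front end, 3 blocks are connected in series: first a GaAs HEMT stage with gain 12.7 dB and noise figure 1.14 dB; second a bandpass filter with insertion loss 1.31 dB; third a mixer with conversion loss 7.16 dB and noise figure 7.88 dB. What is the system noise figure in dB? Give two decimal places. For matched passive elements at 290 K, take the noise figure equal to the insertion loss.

2.28 dB

Convert to linear (a loss of L dB is a gain of −L dB): F_i = 10^(NF_i/10), G_i = 10^(G_i,dB/10)
  Stage 1: F_1 = 10^(1.14/10) = 1.300, G_1 = 10^(12.7/10) = 18.62
  Stage 2: F_2 = 10^(1.31/10) = 1.352, G_2 = 10^(−1.31/10) = 0.7396
  Stage 3: F_3 = 10^(7.88/10) = 6.138, G_3 = 10^(−7.16/10) = 0.1923
Friis cascade:
  F = 1.300 + (1.352 − 1)/18.62 + (6.138 − 1)/13.77 = 1.692
NF = 10 log₁₀(1.692) = 2.28 dB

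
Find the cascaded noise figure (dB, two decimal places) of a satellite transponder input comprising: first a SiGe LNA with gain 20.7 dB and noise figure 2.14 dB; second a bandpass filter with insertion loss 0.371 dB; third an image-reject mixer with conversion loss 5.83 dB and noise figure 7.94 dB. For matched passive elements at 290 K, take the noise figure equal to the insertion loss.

2.27 dB

Convert to linear (a loss of L dB is a gain of −L dB): F_i = 10^(NF_i/10), G_i = 10^(G_i,dB/10)
  Stage 1: F_1 = 10^(2.14/10) = 1.637, G_1 = 10^(20.7/10) = 117.5
  Stage 2: F_2 = 10^(0.371/10) = 1.089, G_2 = 10^(−0.371/10) = 0.9181
  Stage 3: F_3 = 10^(7.94/10) = 6.223, G_3 = 10^(−5.83/10) = 0.2612
Friis cascade:
  F = 1.637 + (1.089 − 1)/117.5 + (6.223 − 1)/107.9 = 1.686
NF = 10 log₁₀(1.686) = 2.27 dB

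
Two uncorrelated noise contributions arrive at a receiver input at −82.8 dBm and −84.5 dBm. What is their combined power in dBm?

Convert to linear, add, convert back:
P₁ = 5.25×10⁻¹² W, P₂ = 3.55×10⁻¹² W
P_tot = 8.80×10⁻¹² W → 10 log₁₀(P_tot / 10⁻³) = −80.6 dBm

−80.6 dBm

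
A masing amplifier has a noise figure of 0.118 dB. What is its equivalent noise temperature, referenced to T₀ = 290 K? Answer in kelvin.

7.99 K

F = 10^(0.118/10) = 1.02754
T_e = (F − 1)·T₀ = (1.02754 − 1) × 290 = 7.99 K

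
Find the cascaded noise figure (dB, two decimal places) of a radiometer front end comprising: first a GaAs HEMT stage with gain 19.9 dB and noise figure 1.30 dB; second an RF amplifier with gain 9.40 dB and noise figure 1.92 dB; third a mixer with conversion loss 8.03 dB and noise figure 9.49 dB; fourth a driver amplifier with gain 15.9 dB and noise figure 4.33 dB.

Convert to linear (a loss of L dB is a gain of −L dB): F_i = 10^(NF_i/10), G_i = 10^(G_i,dB/10)
  Stage 1: F_1 = 10^(1.30/10) = 1.349, G_1 = 10^(19.9/10) = 97.72
  Stage 2: F_2 = 10^(1.92/10) = 1.556, G_2 = 10^(9.40/10) = 8.710
  Stage 3: F_3 = 10^(9.49/10) = 8.892, G_3 = 10^(−8.03/10) = 0.1574
  Stage 4: F_4 = 10^(4.33/10) = 2.710, G_4 = 10^(15.9/10) = 38.90
Friis cascade:
  F = 1.349 + (1.556 − 1)/97.72 + (8.892 − 1)/851.1 + (2.710 − 1)/134.0 = 1.377
NF = 10 log₁₀(1.377) = 1.39 dB

1.39 dB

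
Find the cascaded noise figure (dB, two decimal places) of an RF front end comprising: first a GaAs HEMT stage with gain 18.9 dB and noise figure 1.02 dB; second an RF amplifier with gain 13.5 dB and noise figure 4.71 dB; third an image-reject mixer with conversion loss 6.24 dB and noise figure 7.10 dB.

1.11 dB

Convert to linear (a loss of L dB is a gain of −L dB): F_i = 10^(NF_i/10), G_i = 10^(G_i,dB/10)
  Stage 1: F_1 = 10^(1.02/10) = 1.265, G_1 = 10^(18.9/10) = 77.62
  Stage 2: F_2 = 10^(4.71/10) = 2.958, G_2 = 10^(13.5/10) = 22.39
  Stage 3: F_3 = 10^(7.10/10) = 5.129, G_3 = 10^(−6.24/10) = 0.2377
Friis cascade:
  F = 1.265 + (2.958 − 1)/77.62 + (5.129 − 1)/1738 = 1.292
NF = 10 log₁₀(1.292) = 1.11 dB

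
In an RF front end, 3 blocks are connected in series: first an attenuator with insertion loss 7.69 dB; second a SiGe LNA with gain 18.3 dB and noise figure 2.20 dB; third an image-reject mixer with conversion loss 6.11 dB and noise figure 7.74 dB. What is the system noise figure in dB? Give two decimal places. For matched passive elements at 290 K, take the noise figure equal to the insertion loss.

Convert to linear (a loss of L dB is a gain of −L dB): F_i = 10^(NF_i/10), G_i = 10^(G_i,dB/10)
  Stage 1: F_1 = 10^(7.69/10) = 5.875, G_1 = 10^(−7.69/10) = 0.1702
  Stage 2: F_2 = 10^(2.20/10) = 1.660, G_2 = 10^(18.3/10) = 67.61
  Stage 3: F_3 = 10^(7.74/10) = 5.943, G_3 = 10^(−6.11/10) = 0.2449
Friis cascade:
  F = 5.875 + (1.660 − 1)/0.1702 + (5.943 − 1)/11.51 = 10.18
NF = 10 log₁₀(10.18) = 10.08 dB

10.08 dB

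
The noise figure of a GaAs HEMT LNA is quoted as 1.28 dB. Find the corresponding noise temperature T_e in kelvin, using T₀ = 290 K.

99.4 K

F = 10^(1.28/10) = 1.34276
T_e = (F − 1)·T₀ = (1.34276 − 1) × 290 = 99.4 K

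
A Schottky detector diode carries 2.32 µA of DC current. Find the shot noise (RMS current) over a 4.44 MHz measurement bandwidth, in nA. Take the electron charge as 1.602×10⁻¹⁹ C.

I_n = √(2qI·B)
2qI·B = 2 × 1.602×10⁻¹⁹ × 2.32×10⁻⁶ × 4.44×10⁶ = 3.30×10⁻¹⁸ A²
I_n = √(3.30×10⁻¹⁸) = 1.82×10⁻⁹ A = 1.82 nA

1.82 nA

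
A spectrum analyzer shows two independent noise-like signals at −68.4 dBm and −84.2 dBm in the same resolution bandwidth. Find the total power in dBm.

Convert to linear, add, convert back:
P₁ = 1.45×10⁻¹⁰ W, P₂ = 3.80×10⁻¹² W
P_tot = 1.48×10⁻¹⁰ W → 10 log₁₀(P_tot / 10⁻³) = −68.3 dBm

−68.3 dBm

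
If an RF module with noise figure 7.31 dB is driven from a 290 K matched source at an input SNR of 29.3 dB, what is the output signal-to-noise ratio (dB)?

By definition F = SNR_in/SNR_out, so in dB: SNR_out = SNR_in − NF
SNR_out = 29.3 − 7.31 = 21.99 dB

21.99 dB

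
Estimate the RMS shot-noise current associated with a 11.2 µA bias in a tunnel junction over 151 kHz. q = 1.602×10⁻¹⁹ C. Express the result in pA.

736 pA

I_n = √(2qI·B)
2qI·B = 2 × 1.602×10⁻¹⁹ × 1.12×10⁻⁵ × 1.51×10⁵ = 5.42×10⁻¹⁹ A²
I_n = √(5.42×10⁻¹⁹) = 7.36×10⁻¹⁰ A = 736 pA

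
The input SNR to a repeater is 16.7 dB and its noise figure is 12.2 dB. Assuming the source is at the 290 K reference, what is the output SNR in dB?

4.5 dB

By definition F = SNR_in/SNR_out, so in dB: SNR_out = SNR_in − NF
SNR_out = 16.7 − 12.2 = 4.5 dB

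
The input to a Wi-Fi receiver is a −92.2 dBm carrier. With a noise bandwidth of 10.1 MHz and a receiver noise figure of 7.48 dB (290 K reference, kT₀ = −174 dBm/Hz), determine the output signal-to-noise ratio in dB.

Noise floor: N = −174 + 10 log₁₀(B) + NF
10 log₁₀(1.01×10⁷) = 70.04 dB
N = −174 + 70.04 + 7.48 = −96.48 dBm
SNR = P_sig − N = −92.2 − (−96.48) = 4.28 dB → 4.3 dB

4.3 dB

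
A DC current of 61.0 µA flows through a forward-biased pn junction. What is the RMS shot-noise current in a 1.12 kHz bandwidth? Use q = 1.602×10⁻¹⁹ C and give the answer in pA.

148 pA

I_n = √(2qI·B)
2qI·B = 2 × 1.602×10⁻¹⁹ × 6.10×10⁻⁵ × 1.12×10³ = 2.19×10⁻²⁰ A²
I_n = √(2.19×10⁻²⁰) = 1.48×10⁻¹⁰ A = 148 pA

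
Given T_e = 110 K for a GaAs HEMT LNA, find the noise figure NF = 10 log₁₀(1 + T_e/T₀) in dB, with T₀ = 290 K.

F = 1 + T_e/T₀ = 1 + 110/290 = 1.37931
NF = 10 log₁₀(1.37931) = 1.40 dB

1.40 dB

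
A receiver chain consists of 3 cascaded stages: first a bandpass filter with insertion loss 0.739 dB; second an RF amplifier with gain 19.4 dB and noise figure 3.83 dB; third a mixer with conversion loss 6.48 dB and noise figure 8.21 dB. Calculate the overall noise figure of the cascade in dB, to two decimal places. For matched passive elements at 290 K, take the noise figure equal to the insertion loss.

4.68 dB

Convert to linear (a loss of L dB is a gain of −L dB): F_i = 10^(NF_i/10), G_i = 10^(G_i,dB/10)
  Stage 1: F_1 = 10^(0.739/10) = 1.185, G_1 = 10^(−0.739/10) = 0.8435
  Stage 2: F_2 = 10^(3.83/10) = 2.415, G_2 = 10^(19.4/10) = 87.10
  Stage 3: F_3 = 10^(8.21/10) = 6.622, G_3 = 10^(−6.48/10) = 0.2249
Friis cascade:
  F = 1.185 + (2.415 − 1)/0.8435 + (6.622 − 1)/73.47 = 2.940
NF = 10 log₁₀(2.940) = 4.68 dB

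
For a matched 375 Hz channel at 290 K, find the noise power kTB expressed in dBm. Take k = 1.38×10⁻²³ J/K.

−148.2 dBm

P_n = kTB = 1.38×10⁻²³ × 290 × 3.75×10² = 1.50×10⁻¹⁸ W
In dBm: 10 log₁₀(1.50×10⁻¹⁸ / 10⁻³) = −148.2 dBm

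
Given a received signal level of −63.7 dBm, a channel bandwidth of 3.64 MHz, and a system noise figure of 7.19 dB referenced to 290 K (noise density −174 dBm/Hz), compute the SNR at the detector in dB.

37.5 dB

Noise floor: N = −174 + 10 log₁₀(B) + NF
10 log₁₀(3.64×10⁶) = 65.61 dB
N = −174 + 65.61 + 7.19 = −101.20 dBm
SNR = P_sig − N = −63.7 − (−101.20) = 37.50 dB → 37.5 dB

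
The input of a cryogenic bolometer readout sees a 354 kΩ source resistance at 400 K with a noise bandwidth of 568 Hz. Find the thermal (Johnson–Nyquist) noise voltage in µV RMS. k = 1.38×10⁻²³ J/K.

V_n = √(4kTRB)
4kTRB = 4 × 1.38×10⁻²³ × 400 × 3.54×10⁵ × 5.68×10² = 4.44×10⁻¹² V²
V_n = √(4.44×10⁻¹²) = 2.11×10⁻⁶ V = 2.11 µV

2.11 µV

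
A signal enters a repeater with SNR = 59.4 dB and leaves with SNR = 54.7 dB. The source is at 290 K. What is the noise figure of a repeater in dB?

NF (dB) = SNR_in(dB) − SNR_out(dB) when the source is at T₀
NF = 59.4 − 54.7 = 4.7 dB

4.7 dB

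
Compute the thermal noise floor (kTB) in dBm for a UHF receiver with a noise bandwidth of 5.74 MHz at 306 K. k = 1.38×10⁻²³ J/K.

−106.2 dBm

P_n = kTB = 1.38×10⁻²³ × 306 × 5.74×10⁶ = 2.42×10⁻¹⁴ W
In dBm: 10 log₁₀(2.42×10⁻¹⁴ / 10⁻³) = −106.2 dBm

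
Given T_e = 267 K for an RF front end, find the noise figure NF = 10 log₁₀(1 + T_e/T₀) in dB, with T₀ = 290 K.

2.83 dB

F = 1 + T_e/T₀ = 1 + 267/290 = 1.92069
NF = 10 log₁₀(1.92069) = 2.83 dB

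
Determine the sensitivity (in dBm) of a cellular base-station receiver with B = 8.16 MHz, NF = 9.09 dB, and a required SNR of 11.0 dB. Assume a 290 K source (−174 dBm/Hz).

−84.8 dBm

Sensitivity = −174 + 10 log₁₀(B) + NF + SNR_min
= −174 + 69.12 + 9.09 + 11.0
= −84.79 dBm → −84.8 dBm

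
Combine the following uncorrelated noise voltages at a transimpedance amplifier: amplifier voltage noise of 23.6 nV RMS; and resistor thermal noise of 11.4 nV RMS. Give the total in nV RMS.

26.2 nV

Uncorrelated sources add in power (mean-square): V_tot = √(ΣV_i²)
V_tot = √[(2.36×10⁻⁸)² + (1.14×10⁻⁸)²] = 2.62×10⁻⁸ V = 26.2 nV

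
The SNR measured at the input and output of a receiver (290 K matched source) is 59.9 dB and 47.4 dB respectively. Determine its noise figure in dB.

12.5 dB

NF (dB) = SNR_in(dB) − SNR_out(dB) when the source is at T₀
NF = 59.9 − 47.4 = 12.5 dB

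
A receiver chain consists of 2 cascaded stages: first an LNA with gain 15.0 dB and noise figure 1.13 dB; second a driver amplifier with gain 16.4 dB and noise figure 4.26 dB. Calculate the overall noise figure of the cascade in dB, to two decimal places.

Convert to linear (a loss of L dB is a gain of −L dB): F_i = 10^(NF_i/10), G_i = 10^(G_i,dB/10)
  Stage 1: F_1 = 10^(1.13/10) = 1.297, G_1 = 10^(15.0/10) = 31.62
  Stage 2: F_2 = 10^(4.26/10) = 2.667, G_2 = 10^(16.4/10) = 43.65
Friis cascade:
  F = 1.297 + (2.667 − 1)/31.62 = 1.350
NF = 10 log₁₀(1.350) = 1.30 dB

1.30 dB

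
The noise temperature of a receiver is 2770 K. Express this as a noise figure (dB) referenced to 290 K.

F = 1 + T_e/T₀ = 1 + 2770/290 = 10.5517
NF = 10 log₁₀(10.5517) = 10.23 dB

10.23 dB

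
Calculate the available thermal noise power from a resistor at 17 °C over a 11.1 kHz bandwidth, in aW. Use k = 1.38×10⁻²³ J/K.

44.4 aW

T = 17 °C + 273.15 = 290.15 K
P_n = kTB = 1.38×10⁻²³ × 290.15 × 1.11×10⁴ = 4.44×10⁻¹⁷ W = 44.4 aW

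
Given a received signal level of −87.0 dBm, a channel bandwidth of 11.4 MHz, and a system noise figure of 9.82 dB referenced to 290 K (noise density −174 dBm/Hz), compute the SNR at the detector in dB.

6.6 dB

Noise floor: N = −174 + 10 log₁₀(B) + NF
10 log₁₀(1.14×10⁷) = 70.57 dB
N = −174 + 70.57 + 9.82 = −93.61 dBm
SNR = P_sig − N = −87.0 − (−93.61) = 6.61 dB → 6.6 dB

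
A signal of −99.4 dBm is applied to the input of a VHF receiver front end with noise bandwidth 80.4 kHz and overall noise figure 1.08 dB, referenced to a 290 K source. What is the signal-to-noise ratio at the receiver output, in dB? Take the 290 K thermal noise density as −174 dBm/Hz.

Noise floor: N = −174 + 10 log₁₀(B) + NF
10 log₁₀(8.04×10⁴) = 49.05 dB
N = −174 + 49.05 + 1.08 = −123.87 dBm
SNR = P_sig − N = −99.4 − (−123.87) = 24.47 dB → 24.5 dB

24.5 dB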